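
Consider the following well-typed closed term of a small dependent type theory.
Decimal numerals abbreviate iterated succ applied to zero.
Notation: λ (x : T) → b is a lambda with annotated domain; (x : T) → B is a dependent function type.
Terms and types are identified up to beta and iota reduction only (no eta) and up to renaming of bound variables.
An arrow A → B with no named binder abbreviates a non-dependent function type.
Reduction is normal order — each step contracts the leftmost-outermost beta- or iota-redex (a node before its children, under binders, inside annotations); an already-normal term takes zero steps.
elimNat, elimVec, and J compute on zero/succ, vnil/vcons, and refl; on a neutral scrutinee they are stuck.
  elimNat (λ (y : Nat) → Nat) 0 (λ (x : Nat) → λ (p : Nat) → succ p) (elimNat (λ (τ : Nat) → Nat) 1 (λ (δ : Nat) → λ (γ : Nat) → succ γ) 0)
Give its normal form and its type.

resulting normal form:
  1
the term's type:
  Nat
observation: 5 normal-order steps separate the term from its normal form.


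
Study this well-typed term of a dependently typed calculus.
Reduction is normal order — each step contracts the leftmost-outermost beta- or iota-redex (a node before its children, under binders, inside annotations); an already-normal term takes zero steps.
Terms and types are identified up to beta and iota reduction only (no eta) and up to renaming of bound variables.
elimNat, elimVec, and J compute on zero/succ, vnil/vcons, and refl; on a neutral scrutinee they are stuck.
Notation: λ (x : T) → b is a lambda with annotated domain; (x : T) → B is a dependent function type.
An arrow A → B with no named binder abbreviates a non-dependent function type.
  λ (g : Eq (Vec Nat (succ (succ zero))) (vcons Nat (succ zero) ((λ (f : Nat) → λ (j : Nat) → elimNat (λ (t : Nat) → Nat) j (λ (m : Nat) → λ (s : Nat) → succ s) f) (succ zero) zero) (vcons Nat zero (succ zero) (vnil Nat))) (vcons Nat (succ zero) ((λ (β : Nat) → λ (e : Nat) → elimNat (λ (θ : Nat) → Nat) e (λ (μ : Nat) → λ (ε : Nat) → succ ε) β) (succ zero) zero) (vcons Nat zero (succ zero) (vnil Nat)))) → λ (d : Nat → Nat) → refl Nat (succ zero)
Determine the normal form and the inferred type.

normal form:
  λ (g : Eq (Vec Nat (succ (succ zero))) (vcons Nat (succ zero) (succ zero) (vcons Nat zero (succ zero) (vnil Nat))) (vcons Nat (succ zero) (succ zero) (vcons Nat zero (succ zero) (vnil Nat)))) → λ (f : Nat → Nat) → refl Nat (succ zero)
type:
  Eq (Vec Nat (succ (succ zero))) (vcons Nat (succ zero) (succ zero) (vcons Nat zero (succ zero) (vnil Nat))) (vcons Nat (succ zero) (succ zero) (vcons Nat zero (succ zero) (vnil Nat))) → (Nat → Nat) → Eq Nat (succ zero) (succ zero)


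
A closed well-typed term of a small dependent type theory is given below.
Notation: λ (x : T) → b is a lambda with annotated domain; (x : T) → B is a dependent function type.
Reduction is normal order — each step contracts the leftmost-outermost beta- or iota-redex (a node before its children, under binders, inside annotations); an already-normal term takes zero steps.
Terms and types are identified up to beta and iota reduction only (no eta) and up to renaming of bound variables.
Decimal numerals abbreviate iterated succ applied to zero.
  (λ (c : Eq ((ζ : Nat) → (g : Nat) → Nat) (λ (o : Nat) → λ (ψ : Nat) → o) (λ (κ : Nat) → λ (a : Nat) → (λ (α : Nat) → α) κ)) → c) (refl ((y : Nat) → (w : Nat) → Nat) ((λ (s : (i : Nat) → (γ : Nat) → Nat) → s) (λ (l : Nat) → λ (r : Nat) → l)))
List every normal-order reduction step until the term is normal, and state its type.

reduction (normal order):
  (λ (c : Eq ((ζ : Nat) → (g : Nat) → Nat) (λ (o : Nat) → λ (ψ : Nat) → o) (λ (κ : Nat) → λ (a : Nat) → (λ (α : Nat) → α) κ)) → c) (refl ((y : Nat) → (w : Nat) → Nat) ((λ (s : (i : Nat) → (γ : Nat) → Nat) → s) (λ (l : Nat) → λ (r : Nat) → l)))
  ~> refl ((c : Nat) → (ζ : Nat) → Nat) ((λ (g : (o : Nat) → (ψ : Nat) → Nat) → g) (λ (κ : Nat) → λ (a : Nat) → κ))
  ~> refl ((c : Nat) → (ζ : Nat) → Nat) (λ (g : Nat) → λ (o : Nat) → g)
inferred type:
  Eq ((c : Nat) → (ζ : Nat) → Nat) (λ (g : Nat) → λ (o : Nat) → g) (λ (ψ : Nat) → λ (κ : Nat) → ψ)


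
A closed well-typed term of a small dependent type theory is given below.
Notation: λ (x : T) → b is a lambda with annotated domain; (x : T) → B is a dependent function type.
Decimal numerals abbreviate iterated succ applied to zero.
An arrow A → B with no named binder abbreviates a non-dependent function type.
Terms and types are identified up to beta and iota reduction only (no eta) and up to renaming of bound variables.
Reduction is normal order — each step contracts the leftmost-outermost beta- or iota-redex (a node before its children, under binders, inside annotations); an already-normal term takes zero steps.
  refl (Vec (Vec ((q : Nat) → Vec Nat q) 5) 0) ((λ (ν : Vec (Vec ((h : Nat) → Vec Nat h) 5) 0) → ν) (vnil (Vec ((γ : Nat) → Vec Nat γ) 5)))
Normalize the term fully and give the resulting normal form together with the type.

reduced normal form:
  refl (Vec (Vec ((q : Nat) → Vec Nat q) 5) 0) (vnil (Vec ((ν : Nat) → Vec Nat ν) 5))
the term's type:
  Eq (Vec (Vec ((q : Nat) → Vec Nat q) 5) 0) (vnil (Vec ((ν : Nat) → Vec Nat ν) 5)) (vnil (Vec ((h : Nat) → Vec Nat h) 5))
observation: the leftmost-outermost redex is a beta-redex, and normalization takes 1 step.


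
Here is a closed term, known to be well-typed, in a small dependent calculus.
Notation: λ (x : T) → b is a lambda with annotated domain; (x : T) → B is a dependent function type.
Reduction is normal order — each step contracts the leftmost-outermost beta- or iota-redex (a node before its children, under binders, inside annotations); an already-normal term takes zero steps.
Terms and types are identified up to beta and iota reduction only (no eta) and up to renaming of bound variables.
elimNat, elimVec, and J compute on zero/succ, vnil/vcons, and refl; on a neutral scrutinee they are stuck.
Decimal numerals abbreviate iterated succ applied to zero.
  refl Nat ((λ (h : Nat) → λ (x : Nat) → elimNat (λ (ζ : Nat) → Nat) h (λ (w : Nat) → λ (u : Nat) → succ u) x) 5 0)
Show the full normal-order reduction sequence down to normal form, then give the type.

normal-order reduction sequence:
  refl Nat ((λ (h : Nat) → λ (x : Nat) → elimNat (λ (ζ : Nat) → Nat) h (λ (w : Nat) → λ (u : Nat) → succ u) x) 5 0)
  ~> refl Nat ((λ (h : Nat) → elimNat (λ (x : Nat) → Nat) 5 (λ (ζ : Nat) → λ (w : Nat) → succ w) h) 0)
  ~> refl Nat (elimNat (λ (h : Nat) → Nat) 5 (λ (x : Nat) → λ (ζ : Nat) → succ ζ) 0)
  ~> refl Nat 5
inferred type:
  Eq Nat 5 5


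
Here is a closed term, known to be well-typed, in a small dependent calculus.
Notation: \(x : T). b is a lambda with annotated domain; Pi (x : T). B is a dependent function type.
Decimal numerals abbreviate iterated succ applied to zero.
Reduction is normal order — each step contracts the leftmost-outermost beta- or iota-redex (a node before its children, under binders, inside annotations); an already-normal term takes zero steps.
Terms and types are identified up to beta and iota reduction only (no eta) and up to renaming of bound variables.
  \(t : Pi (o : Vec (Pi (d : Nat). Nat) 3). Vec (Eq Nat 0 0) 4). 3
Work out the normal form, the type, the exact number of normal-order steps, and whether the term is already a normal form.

normal form:
  \(t : Pi (o : Vec (Pi (d : Nat). Nat) 3). Vec (Eq Nat 0 0) 4). 3
type:
  Pi (t : Pi (o : Vec (Pi (d : Nat). Nat) 3). Vec (Eq Nat 0 0) 4). Nat
normal-order step count: 0
already normal: yes


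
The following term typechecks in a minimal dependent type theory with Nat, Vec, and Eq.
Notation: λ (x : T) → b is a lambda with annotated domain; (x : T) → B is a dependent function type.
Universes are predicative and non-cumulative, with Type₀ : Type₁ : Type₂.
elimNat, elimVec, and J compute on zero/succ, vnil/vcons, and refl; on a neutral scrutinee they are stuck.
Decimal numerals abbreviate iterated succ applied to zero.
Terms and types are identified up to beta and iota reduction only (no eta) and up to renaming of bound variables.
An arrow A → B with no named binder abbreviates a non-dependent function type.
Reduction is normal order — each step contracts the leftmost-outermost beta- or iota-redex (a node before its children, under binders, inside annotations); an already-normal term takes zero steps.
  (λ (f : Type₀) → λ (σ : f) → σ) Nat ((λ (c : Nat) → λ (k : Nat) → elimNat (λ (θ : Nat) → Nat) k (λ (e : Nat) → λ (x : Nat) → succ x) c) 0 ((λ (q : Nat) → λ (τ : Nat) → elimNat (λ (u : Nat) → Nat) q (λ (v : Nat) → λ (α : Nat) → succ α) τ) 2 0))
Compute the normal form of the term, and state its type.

normal form:
  2
the term's type:
  Nat


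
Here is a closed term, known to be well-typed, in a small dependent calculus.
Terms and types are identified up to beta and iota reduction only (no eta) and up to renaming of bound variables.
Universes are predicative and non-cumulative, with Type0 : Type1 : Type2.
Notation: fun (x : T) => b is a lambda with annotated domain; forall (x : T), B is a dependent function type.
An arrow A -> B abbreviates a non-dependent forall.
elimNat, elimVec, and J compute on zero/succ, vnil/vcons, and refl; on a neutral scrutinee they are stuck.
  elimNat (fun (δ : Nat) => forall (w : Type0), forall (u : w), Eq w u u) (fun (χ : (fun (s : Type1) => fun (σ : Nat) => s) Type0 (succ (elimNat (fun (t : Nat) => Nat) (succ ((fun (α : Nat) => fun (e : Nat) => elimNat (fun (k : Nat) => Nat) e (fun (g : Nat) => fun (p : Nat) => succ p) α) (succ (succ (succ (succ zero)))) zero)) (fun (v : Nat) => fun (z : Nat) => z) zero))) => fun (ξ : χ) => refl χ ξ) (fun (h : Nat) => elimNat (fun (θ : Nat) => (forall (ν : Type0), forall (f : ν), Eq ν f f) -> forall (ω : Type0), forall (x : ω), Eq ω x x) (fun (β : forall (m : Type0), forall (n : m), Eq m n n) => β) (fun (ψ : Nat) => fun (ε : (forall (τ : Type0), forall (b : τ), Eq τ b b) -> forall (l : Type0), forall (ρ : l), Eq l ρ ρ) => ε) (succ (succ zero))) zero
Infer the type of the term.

inferred type:
  forall (δ : Type0), forall (w : δ), Eq δ w w


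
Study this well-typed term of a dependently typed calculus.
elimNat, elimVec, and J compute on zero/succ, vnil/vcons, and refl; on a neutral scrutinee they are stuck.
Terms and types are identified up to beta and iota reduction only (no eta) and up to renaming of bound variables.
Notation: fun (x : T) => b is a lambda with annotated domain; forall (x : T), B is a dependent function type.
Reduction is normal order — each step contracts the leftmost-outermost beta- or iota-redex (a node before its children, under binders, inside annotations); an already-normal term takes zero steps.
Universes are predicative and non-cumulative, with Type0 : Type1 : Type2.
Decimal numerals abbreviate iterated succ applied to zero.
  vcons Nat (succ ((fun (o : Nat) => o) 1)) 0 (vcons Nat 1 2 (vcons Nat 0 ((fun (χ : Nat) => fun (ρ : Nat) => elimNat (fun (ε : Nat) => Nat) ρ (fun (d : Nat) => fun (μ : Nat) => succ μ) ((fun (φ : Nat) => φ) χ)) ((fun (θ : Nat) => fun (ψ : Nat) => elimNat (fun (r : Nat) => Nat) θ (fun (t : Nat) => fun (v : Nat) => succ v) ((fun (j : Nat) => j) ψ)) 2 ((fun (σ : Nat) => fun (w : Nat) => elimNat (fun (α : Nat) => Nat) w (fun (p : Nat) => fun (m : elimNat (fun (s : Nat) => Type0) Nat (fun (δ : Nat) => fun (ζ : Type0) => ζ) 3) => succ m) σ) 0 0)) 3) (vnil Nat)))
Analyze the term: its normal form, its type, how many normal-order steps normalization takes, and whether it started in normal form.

resulting normal form:
  vcons Nat 2 0 (vcons Nat 1 2 (vcons Nat 0 5 (vnil Nat)))
inferred type:
  Vec Nat 3
reduction steps (normal order): 18
started in normal form: no
first contracted redex: a beta-redex


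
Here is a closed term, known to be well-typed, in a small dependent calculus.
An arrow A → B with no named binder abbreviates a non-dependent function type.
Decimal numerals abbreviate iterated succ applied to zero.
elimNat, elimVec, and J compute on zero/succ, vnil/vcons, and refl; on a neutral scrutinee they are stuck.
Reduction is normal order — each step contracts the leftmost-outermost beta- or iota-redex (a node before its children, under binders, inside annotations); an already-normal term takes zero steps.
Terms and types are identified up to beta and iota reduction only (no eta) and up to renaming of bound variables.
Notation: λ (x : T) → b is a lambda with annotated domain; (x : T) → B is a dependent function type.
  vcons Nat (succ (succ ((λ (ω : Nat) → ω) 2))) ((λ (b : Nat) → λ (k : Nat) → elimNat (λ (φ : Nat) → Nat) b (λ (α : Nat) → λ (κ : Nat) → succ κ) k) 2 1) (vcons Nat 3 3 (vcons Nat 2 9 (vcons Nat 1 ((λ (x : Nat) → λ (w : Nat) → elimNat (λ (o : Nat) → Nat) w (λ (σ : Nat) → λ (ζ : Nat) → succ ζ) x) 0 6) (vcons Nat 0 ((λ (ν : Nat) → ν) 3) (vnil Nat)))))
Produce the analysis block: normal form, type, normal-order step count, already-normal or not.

normal form:
  vcons Nat 4 3 (vcons Nat 3 3 (vcons Nat 2 9 (vcons Nat 1 6 (vcons Nat 0 3 (vnil Nat)))))
inferred type:
  Vec Nat 5
normal-order step count: 11
started in normal form: no
first contracted redex: a beta-redex


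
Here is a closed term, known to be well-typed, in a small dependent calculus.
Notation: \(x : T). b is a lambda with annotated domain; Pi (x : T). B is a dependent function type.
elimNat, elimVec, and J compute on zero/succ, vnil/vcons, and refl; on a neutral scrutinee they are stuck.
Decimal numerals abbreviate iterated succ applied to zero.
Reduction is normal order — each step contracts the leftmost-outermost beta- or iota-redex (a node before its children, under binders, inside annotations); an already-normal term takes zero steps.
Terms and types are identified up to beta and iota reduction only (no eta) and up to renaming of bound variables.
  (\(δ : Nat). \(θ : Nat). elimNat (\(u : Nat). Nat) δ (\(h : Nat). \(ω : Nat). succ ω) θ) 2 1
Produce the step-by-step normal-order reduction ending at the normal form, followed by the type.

normal-order reduction sequence:
  (\(δ : Nat). \(θ : Nat). elimNat (\(u : Nat). Nat) δ (\(h : Nat). \(ω : Nat). succ ω) θ) 2 1
  ~> (\(δ : Nat). elimNat (\(θ : Nat). Nat) 2 (\(u : Nat). \(h : Nat). succ h) δ) 1
  ~> elimNat (\(δ : Nat). Nat) 2 (\(θ : Nat). \(u : Nat). succ u) 1
  ~> (\(δ : Nat). \(θ : Nat). succ θ) 0 (elimNat (\(u : Nat). Nat) 2 (\(h : Nat). \(ω : Nat). succ ω) 0)
  ~> (\(δ : Nat). succ δ) (elimNat (\(θ : Nat). Nat) 2 (\(u : Nat). \(h : Nat). succ h) 0)
  ~> succ (elimNat (\(δ : Nat). Nat) 2 (\(θ : Nat). \(u : Nat). succ u) 0)
  ~> 3
the term's type:
  Nat


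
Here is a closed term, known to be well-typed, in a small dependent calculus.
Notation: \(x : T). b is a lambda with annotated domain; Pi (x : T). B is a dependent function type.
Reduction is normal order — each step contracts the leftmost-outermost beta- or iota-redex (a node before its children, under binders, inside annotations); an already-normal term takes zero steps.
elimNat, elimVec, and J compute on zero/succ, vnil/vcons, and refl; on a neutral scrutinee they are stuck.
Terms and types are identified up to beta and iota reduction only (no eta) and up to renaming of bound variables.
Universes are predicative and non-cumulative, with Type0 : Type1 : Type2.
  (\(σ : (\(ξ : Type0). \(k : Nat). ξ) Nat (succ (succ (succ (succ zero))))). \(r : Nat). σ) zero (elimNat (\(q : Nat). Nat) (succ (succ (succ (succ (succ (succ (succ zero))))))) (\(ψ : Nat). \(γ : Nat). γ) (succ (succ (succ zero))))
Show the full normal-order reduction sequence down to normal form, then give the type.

reduction (normal order):
  (\(σ : (\(ξ : Type0). \(k : Nat). ξ) Nat (succ (succ (succ (succ zero))))). \(r : Nat). σ) zero (elimNat (\(q : Nat). Nat) (succ (succ (succ (succ (succ (succ (succ zero))))))) (\(ψ : Nat). \(γ : Nat). γ) (succ (succ (succ zero))))
  ~> (\(σ : Nat). zero) (elimNat (\(ξ : Nat). Nat) (succ (succ (succ (succ (succ (succ (succ zero))))))) (\(k : Nat). \(r : Nat). r) (succ (succ (succ zero))))
  ~> zero
type:
  Nat


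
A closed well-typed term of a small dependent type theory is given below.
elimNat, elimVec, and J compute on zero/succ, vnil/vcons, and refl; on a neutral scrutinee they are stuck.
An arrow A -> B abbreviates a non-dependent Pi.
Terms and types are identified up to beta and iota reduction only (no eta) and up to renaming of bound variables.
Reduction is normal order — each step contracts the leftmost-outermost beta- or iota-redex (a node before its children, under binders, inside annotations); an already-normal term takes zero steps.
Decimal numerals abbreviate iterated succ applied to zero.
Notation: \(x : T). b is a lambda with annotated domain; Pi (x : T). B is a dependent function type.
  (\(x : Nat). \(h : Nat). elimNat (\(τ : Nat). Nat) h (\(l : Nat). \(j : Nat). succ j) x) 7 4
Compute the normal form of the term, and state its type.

reduced normal form:
  11
inferred type:
  Nat


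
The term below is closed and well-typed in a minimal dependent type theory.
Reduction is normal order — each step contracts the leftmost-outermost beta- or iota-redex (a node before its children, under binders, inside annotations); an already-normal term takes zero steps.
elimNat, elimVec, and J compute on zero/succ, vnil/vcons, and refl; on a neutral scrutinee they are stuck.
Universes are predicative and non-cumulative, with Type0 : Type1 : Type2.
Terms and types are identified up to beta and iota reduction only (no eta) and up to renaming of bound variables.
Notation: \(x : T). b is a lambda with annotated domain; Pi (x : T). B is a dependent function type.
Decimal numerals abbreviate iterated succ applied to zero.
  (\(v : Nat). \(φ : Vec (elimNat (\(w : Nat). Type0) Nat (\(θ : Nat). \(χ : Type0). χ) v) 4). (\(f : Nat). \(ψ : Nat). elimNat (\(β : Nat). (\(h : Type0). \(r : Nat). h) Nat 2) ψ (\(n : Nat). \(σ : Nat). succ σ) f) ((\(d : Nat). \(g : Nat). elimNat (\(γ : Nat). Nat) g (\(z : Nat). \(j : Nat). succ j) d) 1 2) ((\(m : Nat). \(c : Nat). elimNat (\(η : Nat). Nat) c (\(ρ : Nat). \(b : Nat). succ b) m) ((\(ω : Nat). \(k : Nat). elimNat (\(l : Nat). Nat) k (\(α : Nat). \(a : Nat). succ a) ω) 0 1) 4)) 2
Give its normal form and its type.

normal form:
  \(v : Vec Nat 4). 8
the term's type:
  Pi (v : Vec Nat 4). Nat


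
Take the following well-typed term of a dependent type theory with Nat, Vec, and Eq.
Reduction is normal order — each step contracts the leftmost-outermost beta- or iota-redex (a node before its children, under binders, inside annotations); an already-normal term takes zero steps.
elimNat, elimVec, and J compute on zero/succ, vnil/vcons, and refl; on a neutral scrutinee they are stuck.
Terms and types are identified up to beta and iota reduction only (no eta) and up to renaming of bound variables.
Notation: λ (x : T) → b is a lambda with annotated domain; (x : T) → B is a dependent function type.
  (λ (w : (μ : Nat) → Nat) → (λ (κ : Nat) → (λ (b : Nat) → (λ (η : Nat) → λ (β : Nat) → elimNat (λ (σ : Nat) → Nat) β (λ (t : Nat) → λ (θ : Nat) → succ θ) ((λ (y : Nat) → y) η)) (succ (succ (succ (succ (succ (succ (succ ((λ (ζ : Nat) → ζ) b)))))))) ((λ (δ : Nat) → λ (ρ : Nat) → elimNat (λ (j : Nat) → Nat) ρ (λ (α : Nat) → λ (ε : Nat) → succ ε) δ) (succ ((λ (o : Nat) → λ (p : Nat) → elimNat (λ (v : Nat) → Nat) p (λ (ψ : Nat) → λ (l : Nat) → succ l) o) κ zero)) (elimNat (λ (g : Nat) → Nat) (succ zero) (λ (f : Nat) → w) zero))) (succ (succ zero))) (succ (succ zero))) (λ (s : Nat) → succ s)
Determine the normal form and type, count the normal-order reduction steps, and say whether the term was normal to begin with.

resulting normal form:
  succ (succ (succ (succ (succ (succ (succ (succ (succ (succ (succ (succ (succ zero))))))))))))
the term's type:
  Nat
normal-order step count: 57
already normal: no
first redex: a beta-redex


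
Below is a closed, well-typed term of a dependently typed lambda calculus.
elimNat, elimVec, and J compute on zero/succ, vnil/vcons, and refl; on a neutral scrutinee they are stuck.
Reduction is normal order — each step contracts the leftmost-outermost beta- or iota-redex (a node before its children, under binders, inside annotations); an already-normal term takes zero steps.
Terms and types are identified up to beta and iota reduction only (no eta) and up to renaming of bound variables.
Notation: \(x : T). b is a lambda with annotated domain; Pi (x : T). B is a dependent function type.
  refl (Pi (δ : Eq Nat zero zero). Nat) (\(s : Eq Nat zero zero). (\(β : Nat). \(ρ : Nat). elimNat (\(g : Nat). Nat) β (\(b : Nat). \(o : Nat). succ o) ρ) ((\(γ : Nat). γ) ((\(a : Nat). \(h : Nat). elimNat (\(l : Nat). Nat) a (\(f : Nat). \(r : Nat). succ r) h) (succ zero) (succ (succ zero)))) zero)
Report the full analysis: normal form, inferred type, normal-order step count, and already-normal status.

reduced normal form:
  refl (Pi (δ : Eq Nat zero zero). Nat) (\(s : Eq Nat zero zero). succ (succ (succ zero)))
the term's type:
  Eq (Pi (δ : Eq Nat zero zero). Nat) (\(s : Eq Nat zero zero). succ (succ (succ zero))) (\(β : Eq Nat zero zero). succ (succ (succ zero)))
normal-order step count: 13
term was already normal: no
first contracted redex: a beta-redex


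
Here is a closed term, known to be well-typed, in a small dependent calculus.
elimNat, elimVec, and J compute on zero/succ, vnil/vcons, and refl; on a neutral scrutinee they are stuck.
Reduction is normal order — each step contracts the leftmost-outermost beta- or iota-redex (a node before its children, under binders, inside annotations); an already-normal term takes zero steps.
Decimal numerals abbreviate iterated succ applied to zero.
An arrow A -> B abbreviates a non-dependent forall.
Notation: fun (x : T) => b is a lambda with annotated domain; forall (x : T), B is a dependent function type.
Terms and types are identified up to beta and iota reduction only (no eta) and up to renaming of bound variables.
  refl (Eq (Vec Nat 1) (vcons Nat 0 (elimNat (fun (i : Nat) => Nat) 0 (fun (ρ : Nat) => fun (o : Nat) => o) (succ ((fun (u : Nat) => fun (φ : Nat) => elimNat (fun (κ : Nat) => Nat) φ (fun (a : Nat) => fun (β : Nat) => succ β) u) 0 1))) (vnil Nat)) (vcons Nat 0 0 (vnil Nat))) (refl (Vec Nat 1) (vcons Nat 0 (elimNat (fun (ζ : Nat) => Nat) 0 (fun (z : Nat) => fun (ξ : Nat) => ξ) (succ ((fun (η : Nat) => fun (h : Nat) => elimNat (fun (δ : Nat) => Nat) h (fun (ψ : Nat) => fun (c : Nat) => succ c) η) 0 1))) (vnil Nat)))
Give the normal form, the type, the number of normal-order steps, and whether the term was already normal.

reduced normal form:
  refl (Eq (Vec Nat 1) (vcons Nat 0 0 (vnil Nat)) (vcons Nat 0 0 (vnil Nat))) (refl (Vec Nat 1) (vcons Nat 0 0 (vnil Nat)))
type:
  Eq (Eq (Vec Nat 1) (vcons Nat 0 0 (vnil Nat)) (vcons Nat 0 0 (vnil Nat))) (refl (Vec Nat 1) (vcons Nat 0 0 (vnil Nat))) (refl (Vec Nat 1) (vcons Nat 0 0 (vnil Nat)))
steps to reach normal form (normal order): 20
started in normal form: no
first redex: an elimNat iota-redex


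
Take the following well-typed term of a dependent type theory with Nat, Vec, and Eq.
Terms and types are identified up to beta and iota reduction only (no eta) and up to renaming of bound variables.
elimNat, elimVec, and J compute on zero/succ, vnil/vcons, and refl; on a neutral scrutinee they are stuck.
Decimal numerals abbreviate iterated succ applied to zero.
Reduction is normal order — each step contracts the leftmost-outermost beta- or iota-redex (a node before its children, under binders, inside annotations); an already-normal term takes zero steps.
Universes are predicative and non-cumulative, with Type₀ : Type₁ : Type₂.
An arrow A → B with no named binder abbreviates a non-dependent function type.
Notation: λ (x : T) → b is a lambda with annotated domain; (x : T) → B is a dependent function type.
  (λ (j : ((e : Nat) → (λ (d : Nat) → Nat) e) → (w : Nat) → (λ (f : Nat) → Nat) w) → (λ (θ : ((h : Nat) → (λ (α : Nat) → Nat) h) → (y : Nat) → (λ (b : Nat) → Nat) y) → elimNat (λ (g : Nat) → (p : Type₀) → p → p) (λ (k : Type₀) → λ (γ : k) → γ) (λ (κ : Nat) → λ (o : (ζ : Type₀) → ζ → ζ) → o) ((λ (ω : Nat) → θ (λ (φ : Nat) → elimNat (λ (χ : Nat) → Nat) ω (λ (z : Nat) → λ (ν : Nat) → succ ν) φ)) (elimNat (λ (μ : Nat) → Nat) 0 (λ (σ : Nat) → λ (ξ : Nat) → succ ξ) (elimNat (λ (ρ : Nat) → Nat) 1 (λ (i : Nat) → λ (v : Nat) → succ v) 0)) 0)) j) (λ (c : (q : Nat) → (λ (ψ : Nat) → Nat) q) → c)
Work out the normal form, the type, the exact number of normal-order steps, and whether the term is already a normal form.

reduced normal form:
  λ (j : Type₀) → λ (e : j) → e
type:
  (j : Type₀) → j → j
reduction steps (normal order): 15
started in normal form: no
first redex: a beta-redex


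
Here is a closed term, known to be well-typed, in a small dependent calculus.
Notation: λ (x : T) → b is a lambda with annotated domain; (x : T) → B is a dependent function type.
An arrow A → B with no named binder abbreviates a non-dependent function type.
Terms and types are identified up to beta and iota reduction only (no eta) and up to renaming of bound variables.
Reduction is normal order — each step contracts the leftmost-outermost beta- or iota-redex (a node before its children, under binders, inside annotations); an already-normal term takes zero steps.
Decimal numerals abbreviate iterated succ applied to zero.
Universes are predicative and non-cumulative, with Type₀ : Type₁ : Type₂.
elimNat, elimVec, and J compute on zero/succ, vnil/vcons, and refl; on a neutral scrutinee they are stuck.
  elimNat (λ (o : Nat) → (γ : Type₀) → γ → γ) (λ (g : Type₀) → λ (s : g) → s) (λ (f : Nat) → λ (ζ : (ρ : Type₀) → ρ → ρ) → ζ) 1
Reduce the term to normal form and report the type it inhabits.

reduced normal form:
  λ (o : Type₀) → λ (γ : o) → γ
inferred type:
  (o : Type₀) → o → o


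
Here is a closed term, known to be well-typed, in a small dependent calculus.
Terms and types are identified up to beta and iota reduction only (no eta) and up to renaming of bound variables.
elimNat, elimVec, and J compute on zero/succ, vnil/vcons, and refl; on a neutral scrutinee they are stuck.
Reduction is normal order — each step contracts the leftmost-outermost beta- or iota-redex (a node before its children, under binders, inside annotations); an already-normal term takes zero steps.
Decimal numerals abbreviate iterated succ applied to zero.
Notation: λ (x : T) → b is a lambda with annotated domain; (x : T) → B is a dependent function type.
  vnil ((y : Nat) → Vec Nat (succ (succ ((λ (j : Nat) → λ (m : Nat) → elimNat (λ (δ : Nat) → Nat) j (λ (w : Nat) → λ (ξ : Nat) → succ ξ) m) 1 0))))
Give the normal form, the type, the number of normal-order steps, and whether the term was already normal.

resulting normal form:
  vnil ((y : Nat) → Vec Nat 3)
type:
  Vec ((y : Nat) → Vec Nat 3) 0
steps to reach normal form (normal order): 3
term was already normal: no
first contracted redex: a beta-redex


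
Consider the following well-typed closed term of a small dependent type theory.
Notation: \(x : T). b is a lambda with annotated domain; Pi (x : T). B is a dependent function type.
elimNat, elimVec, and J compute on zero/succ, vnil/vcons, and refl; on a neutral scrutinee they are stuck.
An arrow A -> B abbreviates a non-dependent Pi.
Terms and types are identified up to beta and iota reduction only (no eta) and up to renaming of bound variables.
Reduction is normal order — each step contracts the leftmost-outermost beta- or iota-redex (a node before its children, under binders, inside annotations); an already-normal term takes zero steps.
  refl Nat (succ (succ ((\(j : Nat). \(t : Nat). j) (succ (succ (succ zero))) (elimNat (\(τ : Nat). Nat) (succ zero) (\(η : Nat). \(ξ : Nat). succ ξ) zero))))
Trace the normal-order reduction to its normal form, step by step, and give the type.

normal-order reduction:
  refl Nat (succ (succ ((\(j : Nat). \(t : Nat). j) (succ (succ (succ zero))) (elimNat (\(τ : Nat). Nat) (succ zero) (\(η : Nat). \(ξ : Nat). succ ξ) zero))))
  ~> refl Nat (succ (succ ((\(j : Nat). succ (succ (succ zero))) (elimNat (\(t : Nat). Nat) (succ zero) (\(τ : Nat). \(η : Nat). succ η) zero))))
  ~> refl Nat (succ (succ (succ (succ (succ zero)))))
the term's type:
  Eq Nat (succ (succ (succ (succ (succ zero))))) (succ (succ (succ (succ (succ zero)))))


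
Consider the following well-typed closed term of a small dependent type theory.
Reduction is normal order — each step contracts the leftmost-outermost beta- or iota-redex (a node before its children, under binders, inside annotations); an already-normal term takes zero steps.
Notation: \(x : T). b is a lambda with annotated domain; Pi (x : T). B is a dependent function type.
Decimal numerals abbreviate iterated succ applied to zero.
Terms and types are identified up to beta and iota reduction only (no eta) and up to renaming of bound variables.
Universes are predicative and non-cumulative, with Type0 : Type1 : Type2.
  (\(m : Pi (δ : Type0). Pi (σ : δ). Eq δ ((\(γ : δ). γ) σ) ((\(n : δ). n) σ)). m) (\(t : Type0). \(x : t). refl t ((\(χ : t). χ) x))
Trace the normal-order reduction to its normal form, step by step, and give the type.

normal-order reduction sequence:
  (\(m : Pi (δ : Type0). Pi (σ : δ). Eq δ ((\(γ : δ). γ) σ) ((\(n : δ). n) σ)). m) (\(t : Type0). \(x : t). refl t ((\(χ : t). χ) x))
  ~> \(m : Type0). \(δ : m). refl m ((\(σ : m). σ) δ)
  ~> \(m : Type0). \(δ : m). refl m δ
type:
  Pi (m : Type0). Pi (δ : m). Eq m δ δ


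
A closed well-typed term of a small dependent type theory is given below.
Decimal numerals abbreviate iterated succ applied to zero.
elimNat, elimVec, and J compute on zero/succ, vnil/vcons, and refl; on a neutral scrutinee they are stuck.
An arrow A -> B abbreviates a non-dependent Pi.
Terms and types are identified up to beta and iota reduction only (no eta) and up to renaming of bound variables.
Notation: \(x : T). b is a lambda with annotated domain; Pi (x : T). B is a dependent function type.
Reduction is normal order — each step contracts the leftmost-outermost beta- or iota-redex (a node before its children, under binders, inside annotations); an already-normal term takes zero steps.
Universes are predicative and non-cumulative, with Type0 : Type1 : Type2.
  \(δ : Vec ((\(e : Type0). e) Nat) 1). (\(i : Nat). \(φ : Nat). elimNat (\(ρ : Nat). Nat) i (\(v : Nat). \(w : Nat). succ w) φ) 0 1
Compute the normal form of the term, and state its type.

resulting normal form:
  \(δ : Vec Nat 1). 1
the term's type:
  Vec Nat 1 -> Nat


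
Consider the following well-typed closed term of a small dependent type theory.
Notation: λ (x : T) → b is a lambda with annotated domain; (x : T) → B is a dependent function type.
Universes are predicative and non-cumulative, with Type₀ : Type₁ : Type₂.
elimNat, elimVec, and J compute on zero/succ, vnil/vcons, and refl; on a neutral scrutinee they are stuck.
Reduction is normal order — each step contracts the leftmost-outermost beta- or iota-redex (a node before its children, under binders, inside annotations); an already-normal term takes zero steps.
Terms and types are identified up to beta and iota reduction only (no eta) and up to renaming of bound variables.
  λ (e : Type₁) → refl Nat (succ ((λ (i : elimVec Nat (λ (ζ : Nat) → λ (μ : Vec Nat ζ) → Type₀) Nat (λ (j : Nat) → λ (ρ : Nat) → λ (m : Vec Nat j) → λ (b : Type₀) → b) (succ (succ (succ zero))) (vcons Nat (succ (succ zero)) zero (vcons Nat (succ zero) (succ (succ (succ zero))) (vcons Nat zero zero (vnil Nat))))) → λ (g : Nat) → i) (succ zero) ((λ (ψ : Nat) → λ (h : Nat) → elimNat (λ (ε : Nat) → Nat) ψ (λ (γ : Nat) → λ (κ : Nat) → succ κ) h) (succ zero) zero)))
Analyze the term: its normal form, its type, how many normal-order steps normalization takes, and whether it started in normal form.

resulting normal form:
  λ (e : Type₁) → refl Nat (succ (succ zero))
the term's type:
  (e : Type₁) → Eq Nat (succ (succ zero)) (succ (succ zero))
reduction steps (normal order): 2
term was already normal: no
first redex: a beta-redex


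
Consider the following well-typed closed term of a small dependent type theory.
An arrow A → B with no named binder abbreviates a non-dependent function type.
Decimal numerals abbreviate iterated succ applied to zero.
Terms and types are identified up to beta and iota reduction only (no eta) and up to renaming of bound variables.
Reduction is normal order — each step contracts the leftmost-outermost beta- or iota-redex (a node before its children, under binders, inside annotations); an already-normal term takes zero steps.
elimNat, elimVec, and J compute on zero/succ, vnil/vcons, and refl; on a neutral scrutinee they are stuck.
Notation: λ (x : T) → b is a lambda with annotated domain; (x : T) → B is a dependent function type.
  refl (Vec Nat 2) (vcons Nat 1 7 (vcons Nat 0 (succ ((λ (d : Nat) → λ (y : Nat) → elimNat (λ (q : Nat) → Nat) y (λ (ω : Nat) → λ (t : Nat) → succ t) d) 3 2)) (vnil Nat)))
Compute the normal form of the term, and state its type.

normal form:
  refl (Vec Nat 2) (vcons Nat 1 7 (vcons Nat 0 6 (vnil Nat)))
type:
  Eq (Vec Nat 2) (vcons Nat 1 7 (vcons Nat 0 6 (vnil Nat))) (vcons Nat 1 7 (vcons Nat 0 6 (vnil Nat)))
observation: reduction starts at a beta-redex, and 12 normal-order steps reach the normal form.


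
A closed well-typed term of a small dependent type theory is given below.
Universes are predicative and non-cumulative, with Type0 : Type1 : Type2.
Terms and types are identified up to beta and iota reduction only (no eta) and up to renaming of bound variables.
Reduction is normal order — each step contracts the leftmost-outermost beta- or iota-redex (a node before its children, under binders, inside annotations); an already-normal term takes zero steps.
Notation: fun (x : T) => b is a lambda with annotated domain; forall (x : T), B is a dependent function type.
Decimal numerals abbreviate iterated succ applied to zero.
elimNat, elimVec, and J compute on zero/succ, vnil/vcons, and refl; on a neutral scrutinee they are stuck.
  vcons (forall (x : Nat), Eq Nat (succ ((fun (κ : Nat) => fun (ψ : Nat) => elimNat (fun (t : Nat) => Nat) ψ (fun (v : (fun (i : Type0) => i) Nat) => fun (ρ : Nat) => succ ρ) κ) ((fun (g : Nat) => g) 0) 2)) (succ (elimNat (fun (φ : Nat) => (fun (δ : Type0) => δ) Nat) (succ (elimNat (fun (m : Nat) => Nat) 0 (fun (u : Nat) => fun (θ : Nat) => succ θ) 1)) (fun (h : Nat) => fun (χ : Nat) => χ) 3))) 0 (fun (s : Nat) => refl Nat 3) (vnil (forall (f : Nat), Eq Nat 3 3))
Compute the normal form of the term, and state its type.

resulting normal form:
  vcons (forall (x : Nat), Eq Nat 3 3) 0 (fun (κ : Nat) => refl Nat 3) (vnil (forall (ψ : Nat), Eq Nat 3 3))
the term's type:
  Vec (forall (x : Nat), Eq Nat 3 3) 1
observation: the leftmost-outermost redex is a beta-redex, and normalization takes 19 steps.


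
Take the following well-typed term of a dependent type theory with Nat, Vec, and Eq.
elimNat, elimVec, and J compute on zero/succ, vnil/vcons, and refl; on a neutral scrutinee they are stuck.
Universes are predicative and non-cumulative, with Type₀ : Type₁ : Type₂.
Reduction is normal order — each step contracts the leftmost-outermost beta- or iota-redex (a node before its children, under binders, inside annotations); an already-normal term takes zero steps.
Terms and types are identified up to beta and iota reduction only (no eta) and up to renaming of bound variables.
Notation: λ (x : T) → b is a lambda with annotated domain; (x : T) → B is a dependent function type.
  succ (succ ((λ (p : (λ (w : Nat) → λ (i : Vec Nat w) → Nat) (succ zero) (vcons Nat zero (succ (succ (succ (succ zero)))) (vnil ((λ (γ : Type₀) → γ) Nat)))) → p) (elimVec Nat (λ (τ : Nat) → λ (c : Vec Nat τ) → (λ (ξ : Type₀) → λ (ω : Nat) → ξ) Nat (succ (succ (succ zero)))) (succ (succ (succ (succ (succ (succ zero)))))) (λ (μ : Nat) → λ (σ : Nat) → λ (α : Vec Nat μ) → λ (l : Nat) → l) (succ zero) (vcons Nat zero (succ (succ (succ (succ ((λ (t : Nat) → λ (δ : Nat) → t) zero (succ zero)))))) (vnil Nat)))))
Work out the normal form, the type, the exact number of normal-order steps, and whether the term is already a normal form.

resulting normal form:
  succ (succ (succ (succ (succ (succ (succ (succ zero)))))))
inferred type:
  Nat
reduction steps (normal order): 7
started in normal form: no
first redex: a beta-redex


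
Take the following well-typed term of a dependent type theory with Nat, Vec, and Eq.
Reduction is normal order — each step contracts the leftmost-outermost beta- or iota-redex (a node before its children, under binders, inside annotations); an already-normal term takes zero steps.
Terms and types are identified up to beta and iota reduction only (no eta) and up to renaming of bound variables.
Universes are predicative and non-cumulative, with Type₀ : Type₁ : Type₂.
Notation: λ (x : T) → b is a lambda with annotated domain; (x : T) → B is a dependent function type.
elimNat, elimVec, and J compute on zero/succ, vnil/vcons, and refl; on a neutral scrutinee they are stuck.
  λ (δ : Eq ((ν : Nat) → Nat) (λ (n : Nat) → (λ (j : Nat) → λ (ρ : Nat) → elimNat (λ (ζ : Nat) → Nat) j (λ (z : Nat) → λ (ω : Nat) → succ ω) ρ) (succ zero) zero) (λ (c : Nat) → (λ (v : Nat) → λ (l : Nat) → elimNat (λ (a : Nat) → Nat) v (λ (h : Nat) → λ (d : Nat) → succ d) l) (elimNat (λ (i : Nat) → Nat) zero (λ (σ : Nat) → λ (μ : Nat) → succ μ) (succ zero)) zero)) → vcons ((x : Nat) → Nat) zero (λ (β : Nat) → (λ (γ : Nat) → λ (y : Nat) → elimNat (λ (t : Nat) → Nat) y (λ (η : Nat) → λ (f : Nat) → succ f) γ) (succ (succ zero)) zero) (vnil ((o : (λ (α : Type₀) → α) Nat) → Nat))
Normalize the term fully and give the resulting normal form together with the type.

resulting normal form:
  λ (δ : Eq ((ν : Nat) → Nat) (λ (n : Nat) → succ zero) (λ (j : Nat) → succ zero)) → vcons ((ρ : Nat) → Nat) zero (λ (ζ : Nat) → succ (succ zero)) (vnil ((z : Nat) → Nat))
the term's type:
  (δ : Eq ((ν : Nat) → Nat) (λ (n : Nat) → succ zero) (λ (j : Nat) → succ zero)) → Vec ((ρ : Nat) → Nat) (succ zero)


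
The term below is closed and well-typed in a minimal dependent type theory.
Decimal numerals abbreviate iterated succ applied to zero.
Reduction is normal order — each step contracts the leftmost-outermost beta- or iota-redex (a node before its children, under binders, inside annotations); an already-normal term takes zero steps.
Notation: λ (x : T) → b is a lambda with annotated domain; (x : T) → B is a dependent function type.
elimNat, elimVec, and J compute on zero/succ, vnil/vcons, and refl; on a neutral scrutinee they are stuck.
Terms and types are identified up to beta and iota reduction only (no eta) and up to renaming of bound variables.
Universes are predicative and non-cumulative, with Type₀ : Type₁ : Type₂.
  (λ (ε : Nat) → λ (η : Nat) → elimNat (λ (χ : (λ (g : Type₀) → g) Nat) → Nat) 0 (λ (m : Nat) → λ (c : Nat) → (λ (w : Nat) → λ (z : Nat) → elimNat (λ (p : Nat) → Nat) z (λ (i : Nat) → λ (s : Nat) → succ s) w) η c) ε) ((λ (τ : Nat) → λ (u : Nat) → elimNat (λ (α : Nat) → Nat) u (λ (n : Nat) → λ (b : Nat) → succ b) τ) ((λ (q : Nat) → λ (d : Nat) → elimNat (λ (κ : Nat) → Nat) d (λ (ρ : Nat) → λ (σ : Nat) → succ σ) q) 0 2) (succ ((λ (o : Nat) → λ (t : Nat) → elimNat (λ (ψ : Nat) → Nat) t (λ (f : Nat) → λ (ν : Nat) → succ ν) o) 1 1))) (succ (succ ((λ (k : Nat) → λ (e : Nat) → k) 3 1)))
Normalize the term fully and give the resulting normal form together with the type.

normal form:
  25
type:
  Nat
observation: normalization takes exactly 57 steps under the normal-order strategy.
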